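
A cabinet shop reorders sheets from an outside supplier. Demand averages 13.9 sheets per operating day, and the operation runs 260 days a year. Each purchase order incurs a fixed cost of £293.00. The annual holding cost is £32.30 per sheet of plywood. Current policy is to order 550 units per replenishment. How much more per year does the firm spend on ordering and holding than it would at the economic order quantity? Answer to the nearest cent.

Extra cost ≈ £2,537.04 per year

Annual demand D = 13.9 × 260 = 3,614.
EOQ = √(2DS/H) = √(2 × 3,614 × 293 / 32.3) ≈ 256.06.
Cost at Q* = (D/Q*)S + (Q*/2)H = √(2DSH) ≈ £8,270.74.
Cost at Q = 550: (3,614/550)×293 + (550/2)×32.3 = £1,925.28 + £8,882.50 = £10,807.78.
Excess = £10,807.78 − £8,270.74 = £2,537.04.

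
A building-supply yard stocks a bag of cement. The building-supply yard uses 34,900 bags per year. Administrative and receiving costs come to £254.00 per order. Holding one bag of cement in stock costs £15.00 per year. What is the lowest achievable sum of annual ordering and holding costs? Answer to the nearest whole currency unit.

TC* ≈ £16,308

Q* = √(2DS/H) = √(2 × 34,900 × 254 / 15) ≈ 1087.17.
At the optimum the two cost components are equal, so total cost = 2·(Q*/2)H = Q*·H.
Minimum total = √(2DSH) = √(2 × 34,900 × 254 × 15) ≈ 16307.606.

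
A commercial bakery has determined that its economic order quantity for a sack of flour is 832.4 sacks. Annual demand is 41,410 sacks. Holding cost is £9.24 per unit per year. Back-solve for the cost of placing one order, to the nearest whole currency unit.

S ≈ £77

The basic EOQ model gives Q* = √(2DS/H); rearrange for the unknown.
From Q* = √(2DS/H): S = Q*²H / (2D) = 832.4² × 9.24 / (2 × 41,410) = 77.3038.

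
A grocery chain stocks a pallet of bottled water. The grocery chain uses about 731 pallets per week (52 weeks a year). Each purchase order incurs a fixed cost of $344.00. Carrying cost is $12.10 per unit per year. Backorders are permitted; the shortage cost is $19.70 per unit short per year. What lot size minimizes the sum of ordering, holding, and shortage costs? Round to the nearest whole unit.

Q* ≈ 1,868 pallets

Annual demand D = 731 × 52 = 38,012.
With planned backorders, Q* = √(2DS/H) · √((H+B)/B).
√(2DS/H) = √(2 × 38,012 × 344 / 12.1) = 1470.151.
√((H+B)/B) = √((12.1+19.7)/19.7) = 1.2705.
Q* ≈ 1867.851.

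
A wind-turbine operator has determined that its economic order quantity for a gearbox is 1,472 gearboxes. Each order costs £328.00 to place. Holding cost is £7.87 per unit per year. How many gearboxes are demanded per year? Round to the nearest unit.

D ≈ 25,995 gearboxes per year

The basic EOQ model gives Q* = √(2DS/H); rearrange for the unknown.
From Q* = √(2DS/H): D = Q*²H / (2S) = 1,472² × 7.87 / (2 × 328) = 25994.802.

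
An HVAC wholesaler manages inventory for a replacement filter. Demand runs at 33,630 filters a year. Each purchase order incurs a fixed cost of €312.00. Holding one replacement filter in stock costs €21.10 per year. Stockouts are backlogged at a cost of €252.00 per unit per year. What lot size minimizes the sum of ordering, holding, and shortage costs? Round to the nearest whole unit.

With planned backorders, Q* = √(2DS/H) · √((H+B)/B).
√(2DS/H) = √(2 × 33,630 × 312 / 21.1) = 997.274.
√((H+B)/B) = √((21.1+252)/252) = 1.0410.
Q* ≈ 1038.186.

Q* ≈ 1,038 filters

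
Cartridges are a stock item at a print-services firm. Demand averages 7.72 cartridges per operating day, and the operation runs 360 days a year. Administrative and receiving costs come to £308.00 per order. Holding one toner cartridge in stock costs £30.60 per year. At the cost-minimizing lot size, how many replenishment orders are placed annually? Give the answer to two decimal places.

N ≈ 11.75 orders per year

Annual demand D = 7.72 × 360 = 2,779.2.
Q* = √(2DS/H) = √(2 × 2,779.2 × 308 / 30.6) ≈ 236.53.
Orders per year = D / Q* = 2,779.2 / 236.53 ≈ 11.750.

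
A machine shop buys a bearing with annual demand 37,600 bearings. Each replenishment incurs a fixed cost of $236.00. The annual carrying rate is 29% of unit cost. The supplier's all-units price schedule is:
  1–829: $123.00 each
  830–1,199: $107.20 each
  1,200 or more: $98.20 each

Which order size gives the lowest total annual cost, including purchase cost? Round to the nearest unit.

Q* ≈ 1,200 bearings

Holding cost per unit per year at price C is H = 0.29·C.
Evaluate total cost at each tier's feasible EOQ or, if the EOQ is below the tier, at the tier's minimum quantity.
EOQ at $123.00 = 705.4 (feasible in tier 1): TC = 37,600×$123.00 + (37,600/705.4)×236 + (705.4/2)×0.29×$123.00 = $4,649,960.34.
EOQ at $107.20 = 755.6 < 830, so use break Q=830: TC = 37,600×$107.20 + (37,600/830.0)×236 + (830.0/2)×0.29×$107.20 = $4,054,312.60.
EOQ at $98.20 = 789.4 < 1200, so use break Q=1200: TC = 37,600×$98.20 + (37,600/1200.0)×236 + (1200.0/2)×0.29×$98.20 = $3,716,801.47.
Lowest total cost is $3,716,801.47 at Q = 1200.0.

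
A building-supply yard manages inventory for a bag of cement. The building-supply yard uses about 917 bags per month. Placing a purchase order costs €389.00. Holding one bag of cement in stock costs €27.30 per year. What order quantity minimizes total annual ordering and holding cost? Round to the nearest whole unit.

Annual demand D = 917 × 12 = 11,004.
EOQ = √(2DS / H) = √(2 × 11,004 × 389 / 27.3).
= √(8,561,112 / 27.3) = √313,593.8462 ≈ 559.995.

Q* ≈ 560 bags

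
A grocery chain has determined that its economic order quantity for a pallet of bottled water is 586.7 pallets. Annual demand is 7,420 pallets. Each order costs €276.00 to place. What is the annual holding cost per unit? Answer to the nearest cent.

Squaring Q* = √(2DS/H) gives Q*² = 2DS/H.
From Q* = √(2DS/H): H = 2DS / Q*² = 2 × 7,420 × 276 / 586.7² = 11.8990.

H ≈ €11.90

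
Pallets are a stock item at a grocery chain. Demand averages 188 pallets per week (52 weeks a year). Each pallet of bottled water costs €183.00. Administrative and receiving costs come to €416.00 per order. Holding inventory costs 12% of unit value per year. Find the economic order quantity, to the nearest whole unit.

Q* ≈ 609 pallets

Annual demand D = 188 × 52 = 9,776.
Holding cost H = 0.12 × €183.00 = €21.9600 per unit per year.
EOQ = √(2DS / H) = √(2 × 9,776 × 416 / 21.96).
= √(8,133,632 / 21.96) = √370,383.9709 ≈ 608.592.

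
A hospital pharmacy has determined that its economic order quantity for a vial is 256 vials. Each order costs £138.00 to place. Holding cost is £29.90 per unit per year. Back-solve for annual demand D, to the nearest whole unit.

Invert the EOQ relation Q*² = 2DS/H.
From Q* = √(2DS/H): D = Q*²H / (2S) = 256² × 29.9 / (2 × 138) = 7099.733.

D ≈ 7,100 vials per year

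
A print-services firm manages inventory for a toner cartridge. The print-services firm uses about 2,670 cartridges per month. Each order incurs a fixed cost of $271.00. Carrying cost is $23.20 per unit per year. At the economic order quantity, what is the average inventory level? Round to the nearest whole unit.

Average inventory ≈ 433 cartridges

Annual demand D = 2,670 × 12 = 32,040.
EOQ = √(2DS/H) = √(2 × 32,040 × 271 / 23.2) ≈ 865.17.
Average inventory = Q*/2 ≈ 865.17 / 2 = 432.585.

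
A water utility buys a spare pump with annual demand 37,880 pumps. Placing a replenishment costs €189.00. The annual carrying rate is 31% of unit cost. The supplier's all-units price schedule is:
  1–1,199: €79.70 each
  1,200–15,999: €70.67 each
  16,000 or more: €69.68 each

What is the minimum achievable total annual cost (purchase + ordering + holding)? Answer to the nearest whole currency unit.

TC* ≈ €2,696,090

Holding cost per unit per year at price C is H = 0.31·C.
For each price level, check whether its EOQ is feasible; otherwise the best quantity at that price is the breakpoint.
EOQ at €79.70 = 761.3 (feasible in tier 1): TC = 37,880×€79.70 + (37,880/761.3)×189 + (761.3/2)×0.31×€79.70 = €3,037,844.79.
EOQ at €70.67 = 808.4 < 1200, so use break Q=1200: TC = 37,880×€70.67 + (37,880/1200.0)×189 + (1200.0/2)×0.31×€70.67 = €2,696,090.32.
EOQ at €69.68 = 814.2 < 16000, so use break Q=16000: TC = 37,880×€69.68 + (37,880/16000.0)×189 + (16000.0/2)×0.31×€69.68 = €2,812,732.26.
Lowest total cost among the candidates is at Q = 1200.0.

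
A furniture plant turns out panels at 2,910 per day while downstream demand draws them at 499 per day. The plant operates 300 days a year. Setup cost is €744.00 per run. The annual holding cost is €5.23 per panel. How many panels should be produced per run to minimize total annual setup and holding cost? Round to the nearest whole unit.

Q* ≈ 7,170 panels

Annual demand D = 499 × 300 = 149,700.
Production build-up factor (1 − d/p) = 1 − 499/2,910 = 0.8285.
Q* = √(2DS / (H(1 − d/p))) = √(2 × 149,700 × 744 / (5.23 × 0.8285)).
= √(222,753,600 / 4.3332) ≈ 7169.839.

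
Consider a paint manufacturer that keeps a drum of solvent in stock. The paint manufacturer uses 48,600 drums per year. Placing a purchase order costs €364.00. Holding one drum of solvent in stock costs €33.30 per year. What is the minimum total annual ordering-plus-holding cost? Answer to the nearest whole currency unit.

TC* ≈ €34,325

EOQ = √(2DS/H) = √(2 × 48,600 × 364 / 33.3) ≈ 1030.77.
At the optimum the two cost components are equal, so total cost = 2·(Q*/2)H = Q*·H.
Minimum total = √(2DSH) = √(2 × 48,600 × 364 × 33.3) ≈ 34324.636.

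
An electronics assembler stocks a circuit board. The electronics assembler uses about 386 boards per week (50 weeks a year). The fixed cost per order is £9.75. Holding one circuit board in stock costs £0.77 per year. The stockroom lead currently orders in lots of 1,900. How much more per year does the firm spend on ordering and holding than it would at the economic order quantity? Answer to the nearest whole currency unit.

Extra cost ≈ £292 per year

Annual demand D = 386 × 50 = 19,300.
EOQ = √(2DS/H) = √(2 × 19,300 × 9.75 / 0.77) ≈ 699.12.
Cost at Q* = (D/Q*)S + (Q*/2)H = √(2DSH) ≈ £538.32.
Cost at Q = 1,900: (19,300/1,900)×9.75 + (1,900/2)×0.77 = £99.04 + £731.50 = £830.54.
Excess = £830.54 − £538.32 = £292.22.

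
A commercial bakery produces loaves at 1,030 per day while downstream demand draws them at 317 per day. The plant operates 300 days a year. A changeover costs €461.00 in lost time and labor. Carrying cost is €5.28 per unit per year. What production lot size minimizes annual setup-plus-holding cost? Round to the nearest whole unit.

Annual demand D = 317 × 300 = 95,100.
Production build-up factor (1 − d/p) = 1 − 317/1,030 = 0.6922.
Q* = √(2DS / (H(1 − d/p))) = √(2 × 95,100 × 461 / (5.28 × 0.6922)).
= √(87,682,200 / 3.655) ≈ 4897.930.

Q* ≈ 4,898 loaves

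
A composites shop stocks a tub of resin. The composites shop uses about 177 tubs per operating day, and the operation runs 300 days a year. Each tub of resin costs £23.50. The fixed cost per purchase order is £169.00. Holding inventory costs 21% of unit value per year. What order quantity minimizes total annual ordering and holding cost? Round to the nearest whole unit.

Q* ≈ 1,907 tubs

Annual demand D = 177 × 300 = 53,100.
Holding cost H = 0.21 × £23.50 = £4.9350 per unit per year.
EOQ = √(2DS / H) = √(2 × 53,100 × 169 / 4.935).
= √(17,947,800 / 4.935) = √3,636,838.9058 ≈ 1907.050.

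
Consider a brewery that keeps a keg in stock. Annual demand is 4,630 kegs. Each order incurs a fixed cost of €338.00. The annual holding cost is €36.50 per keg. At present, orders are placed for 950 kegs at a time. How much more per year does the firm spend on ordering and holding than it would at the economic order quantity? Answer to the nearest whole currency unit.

EOQ = √(2DS/H) = √(2 × 4,630 × 338 / 36.5) ≈ 292.83.
Cost at Q* = (D/Q*)S + (Q*/2)H = √(2DSH) ≈ €10,688.34.
Cost at Q = 950: (4,630/950)×338 + (950/2)×36.5 = €1,647.31 + €17,337.50 = €18,984.81.
Excess = €18,984.81 − €10,688.34 = €8,296.46.

Extra cost ≈ €8,296 per year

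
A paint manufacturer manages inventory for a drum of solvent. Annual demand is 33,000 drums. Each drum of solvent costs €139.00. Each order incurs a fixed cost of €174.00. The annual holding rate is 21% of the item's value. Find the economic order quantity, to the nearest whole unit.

Q* ≈ 627 drums

Holding cost H = 0.21 × €139.00 = €29.1900 per unit per year.
EOQ = √(2DS / H) = √(2 × 33,000 × 174 / 29.19).
= √(11,484,000 / 29.19) = √393,422.4049 ≈ 627.234.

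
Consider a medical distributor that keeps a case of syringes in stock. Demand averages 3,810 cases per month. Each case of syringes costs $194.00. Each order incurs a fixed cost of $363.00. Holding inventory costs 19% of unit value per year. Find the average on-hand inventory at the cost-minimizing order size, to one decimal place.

Annual demand D = 3,810 × 12 = 45,720.
Holding cost H = 0.19 × $194.00 = $36.8600 per unit per year.
The optimal lot size = √(2DS/H) = √(2 × 45,720 × 363 / 36.86) ≈ 948.95.
Average inventory = Q*/2 ≈ 948.95 / 2 = 474.475.

Average inventory ≈ 474.5 cases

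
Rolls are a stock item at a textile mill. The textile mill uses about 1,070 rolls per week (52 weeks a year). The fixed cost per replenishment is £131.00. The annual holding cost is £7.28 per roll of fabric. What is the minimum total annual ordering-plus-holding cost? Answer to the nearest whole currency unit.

Annual demand D = 1,070 × 52 = 55,640.
Q* = √(2DS/H) = √(2 × 55,640 × 131 / 7.28) ≈ 1415.07.
At the optimum the two cost components are equal, so total cost = 2·(Q*/2)H = Q*·H.
Minimum total = √(2DSH) = √(2 × 55,640 × 131 × 7.28) ≈ 10301.724.

TC* ≈ £10,302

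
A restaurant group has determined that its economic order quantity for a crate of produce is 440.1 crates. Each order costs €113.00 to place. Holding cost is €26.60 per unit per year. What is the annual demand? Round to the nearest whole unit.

Invert the EOQ relation Q*² = 2DS/H.
From Q* = √(2DS/H): D = Q*²H / (2S) = 440.1² × 26.6 / (2 × 113) = 22796.907.

D ≈ 22,797 crates per year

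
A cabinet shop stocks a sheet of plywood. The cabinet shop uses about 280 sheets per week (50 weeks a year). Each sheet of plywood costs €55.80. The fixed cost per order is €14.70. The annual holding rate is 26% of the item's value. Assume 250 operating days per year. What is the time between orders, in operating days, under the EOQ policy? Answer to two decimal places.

T ≈ 3.01 days

Annual demand D = 280 × 50 = 14,000.
Holding cost H = 0.26 × €55.80 = €14.5080 per unit per year.
EOQ = √(2DS/H) = √(2 × 14,000 × 14.7 / 14.508) ≈ 168.44.
Cycle time = Q*/D × 250 = 168.44 / 14,000 × 250 ≈ 3.008 days.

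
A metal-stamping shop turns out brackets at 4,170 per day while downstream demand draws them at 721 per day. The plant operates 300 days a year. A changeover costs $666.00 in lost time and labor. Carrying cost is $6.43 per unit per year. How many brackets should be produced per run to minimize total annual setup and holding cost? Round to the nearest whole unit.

Annual demand D = 721 × 300 = 216,300.
Production build-up factor (1 − d/p) = 1 − 721/4,170 = 0.8271.
Q* = √(2DS / (H(1 − d/p))) = √(2 × 216,300 × 666 / (6.43 × 0.8271)).
= √(288,111,600 / 5.3182) ≈ 7360.314.

Q* ≈ 7,360 brackets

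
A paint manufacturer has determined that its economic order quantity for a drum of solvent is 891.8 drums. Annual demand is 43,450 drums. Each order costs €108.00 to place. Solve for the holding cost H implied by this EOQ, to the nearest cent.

The basic EOQ model gives Q* = √(2DS/H); rearrange for the unknown.
From Q* = √(2DS/H): H = 2DS / Q*² = 2 × 43,450 × 108 / 891.8² = 11.8007.

H ≈ €11.80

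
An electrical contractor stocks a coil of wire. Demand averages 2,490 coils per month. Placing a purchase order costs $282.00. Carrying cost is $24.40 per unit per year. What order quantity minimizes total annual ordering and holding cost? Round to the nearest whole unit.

Q* ≈ 831 coils

Annual demand D = 2,490 × 12 = 29,880.
EOQ = √(2DS / H) = √(2 × 29,880 × 282 / 24.4).
= √(16,852,320 / 24.4) = √690,668.8525 ≈ 831.065.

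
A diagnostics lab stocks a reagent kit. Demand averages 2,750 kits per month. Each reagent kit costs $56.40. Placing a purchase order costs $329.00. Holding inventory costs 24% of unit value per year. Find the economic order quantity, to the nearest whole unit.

Annual demand D = 2,750 × 12 = 33,000.
Holding cost H = 0.24 × $56.40 = $13.5360 per unit per year.
EOQ = √(2DS / H) = √(2 × 33,000 × 329 / 13.536).
= √(21,714,000 / 13.536) = √1,604,166.6667 ≈ 1266.557.

Q* ≈ 1,267 kits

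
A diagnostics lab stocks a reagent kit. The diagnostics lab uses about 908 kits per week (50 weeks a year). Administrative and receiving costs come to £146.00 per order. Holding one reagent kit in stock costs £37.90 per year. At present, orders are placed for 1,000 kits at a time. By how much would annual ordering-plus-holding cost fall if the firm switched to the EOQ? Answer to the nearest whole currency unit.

Extra cost ≈ £3,163 per year

Annual demand D = 908 × 50 = 45,400.
EOQ = √(2DS/H) = √(2 × 45,400 × 146 / 37.9) ≈ 591.43.
Cost at Q* = (D/Q*)S + (Q*/2)H = √(2DSH) ≈ £22,415.01.
Cost at Q = 1,000: (45,400/1,000)×146 + (1,000/2)×37.9 = £6,628.40 + £18,950.00 = £25,578.40.
Excess = £25,578.40 − £22,415.01 = £3,163.39.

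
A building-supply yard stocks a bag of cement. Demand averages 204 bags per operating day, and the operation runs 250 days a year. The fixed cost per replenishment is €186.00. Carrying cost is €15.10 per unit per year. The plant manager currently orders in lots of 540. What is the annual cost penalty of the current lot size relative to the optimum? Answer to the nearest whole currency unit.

Extra cost ≈ €4,718 per year

Annual demand D = 204 × 250 = 51,000.
EOQ = √(2DS/H) = √(2 × 51,000 × 186 / 15.1) ≈ 1120.90.
Cost at Q* = (D/Q*)S + (Q*/2)H = √(2DSH) ≈ €16,925.64.
Cost at Q = 540: (51,000/540)×186 + (540/2)×15.1 = €17,566.67 + €4,077.00 = €21,643.67.
Excess = €21,643.67 − €16,925.64 = €4,718.03.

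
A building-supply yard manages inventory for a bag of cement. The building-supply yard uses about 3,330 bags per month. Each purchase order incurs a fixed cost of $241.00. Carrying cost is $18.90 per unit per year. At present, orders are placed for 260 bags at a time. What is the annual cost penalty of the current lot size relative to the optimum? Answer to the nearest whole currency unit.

Extra cost ≈ $20,417 per year

Annual demand D = 3,330 × 12 = 39,960.
EOQ = √(2DS/H) = √(2 × 39,960 × 241 / 18.9) ≈ 1009.50.
Cost at Q* = (D/Q*)S + (Q*/2)H = √(2DSH) ≈ $19,079.51.
Cost at Q = 260: (39,960/260)×241 + (260/2)×18.9 = $37,039.85 + $2,457.00 = $39,496.85.
Excess = $39,496.85 − $19,079.51 = $20,417.34.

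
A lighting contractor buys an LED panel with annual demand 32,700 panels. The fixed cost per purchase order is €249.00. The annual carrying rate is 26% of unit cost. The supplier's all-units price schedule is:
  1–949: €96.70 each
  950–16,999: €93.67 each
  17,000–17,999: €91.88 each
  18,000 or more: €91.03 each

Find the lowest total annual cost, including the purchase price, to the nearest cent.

Holding cost per unit per year at price C is H = 0.26·C.
For each price level, check whether its EOQ is feasible; otherwise the best quantity at that price is the breakpoint.
EOQ at €96.70 = 804.8 (feasible in tier 1): TC = 32,700×€96.70 + (32,700/804.8)×249 + (804.8/2)×0.26×€96.70 = €3,182,324.31.
EOQ at €93.67 = 817.7 < 950, so use break Q=950: TC = 32,700×€93.67 + (32,700/950.0)×249 + (950.0/2)×0.26×€93.67 = €3,083,148.09.
EOQ at €91.88 = 825.6 < 17000, so use break Q=17000: TC = 32,700×€91.88 + (32,700/17000.0)×249 + (17000.0/2)×0.26×€91.88 = €3,208,009.76.
EOQ at €91.03 = 829.5 < 18000, so use break Q=18000: TC = 32,700×€91.03 + (32,700/18000.0)×249 + (18000.0/2)×0.26×€91.03 = €3,190,143.55.
Lowest total cost among the candidates is at Q = 950.0.

TC* ≈ €3,083,148.09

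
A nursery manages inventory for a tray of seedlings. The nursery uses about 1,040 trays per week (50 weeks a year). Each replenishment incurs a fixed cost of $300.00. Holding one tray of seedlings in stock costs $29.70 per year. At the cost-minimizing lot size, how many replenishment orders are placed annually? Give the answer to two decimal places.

N ≈ 50.73 orders per year

Annual demand D = 1,040 × 50 = 52,000.
The optimal lot size = √(2DS/H) = √(2 × 52,000 × 300 / 29.7) ≈ 1024.94.
Orders per year = D / Q* = 52,000 / 1024.94 ≈ 50.735.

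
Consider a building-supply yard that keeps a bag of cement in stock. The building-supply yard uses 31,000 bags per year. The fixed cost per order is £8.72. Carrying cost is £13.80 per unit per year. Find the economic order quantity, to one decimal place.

EOQ = √(2DS / H) = √(2 × 31,000 × 8.72 / 13.8).
= √(540,640 / 13.8) = √39,176.8116 ≈ 197.931.

Q* ≈ 197.9 bags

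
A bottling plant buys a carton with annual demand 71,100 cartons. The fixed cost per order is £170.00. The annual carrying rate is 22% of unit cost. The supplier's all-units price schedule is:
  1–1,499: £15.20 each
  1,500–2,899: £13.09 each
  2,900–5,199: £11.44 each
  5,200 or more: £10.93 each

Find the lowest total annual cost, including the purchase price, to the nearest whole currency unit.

TC* ≈ £785,699

Holding cost per unit per year at price C is H = 0.22·C.
For each price level, check whether its EOQ is feasible; otherwise the best quantity at that price is the breakpoint.
Tier 1 (£15.20): EOQ = 2688.7 exceeds tier's upper bound 1499, so this tier is dominated.
EOQ at £13.09 = 2897.3 (feasible in tier 2): TC = 71,100×£13.09 + (71,100/2897.3)×170 + (2897.3/2)×0.22×£13.09 = £939,042.64.
EOQ at £11.44 = 3099.2 (feasible in tier 3): TC = 71,100×£11.44 + (71,100/3099.2)×170 + (3099.2/2)×0.22×£11.44 = £821,184.07.
EOQ at £10.93 = 3170.7 < 5200, so use break Q=5200: TC = 71,100×£10.93 + (71,100/5200.0)×170 + (5200.0/2)×0.22×£10.93 = £785,699.38.
Lowest total cost among the candidates is at Q = 5200.0.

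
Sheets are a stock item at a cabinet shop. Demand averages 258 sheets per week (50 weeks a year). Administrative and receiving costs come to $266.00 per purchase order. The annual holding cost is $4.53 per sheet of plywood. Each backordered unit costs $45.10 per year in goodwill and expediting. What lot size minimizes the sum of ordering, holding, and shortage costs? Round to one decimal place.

Q* ≈ 1,291.2 sheets

Annual demand D = 258 × 50 = 12,900.
With planned backorders, Q* = √(2DS/H) · √((H+B)/B).
√(2DS/H) = √(2 × 12,900 × 266 / 4.53) = 1230.840.
√((H+B)/B) = √((4.53+45.1)/45.1) = 1.0490.
Q* ≈ 1291.176.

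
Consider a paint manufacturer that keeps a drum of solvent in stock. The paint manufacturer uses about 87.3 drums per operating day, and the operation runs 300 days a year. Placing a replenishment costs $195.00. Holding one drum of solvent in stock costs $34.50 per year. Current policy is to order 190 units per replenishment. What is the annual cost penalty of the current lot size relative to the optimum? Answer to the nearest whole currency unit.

Extra cost ≈ $11,385 per year

Annual demand D = 87.3 × 300 = 26,190.
EOQ = √(2DS/H) = √(2 × 26,190 × 195 / 34.5) ≈ 544.11.
Cost at Q* = (D/Q*)S + (Q*/2)H = √(2DSH) ≈ $18,771.96.
Cost at Q = 190: (26,190/190)×195 + (190/2)×34.5 = $26,879.21 + $3,277.50 = $30,156.71.
Excess = $30,156.71 − $18,771.96 = $11,384.75.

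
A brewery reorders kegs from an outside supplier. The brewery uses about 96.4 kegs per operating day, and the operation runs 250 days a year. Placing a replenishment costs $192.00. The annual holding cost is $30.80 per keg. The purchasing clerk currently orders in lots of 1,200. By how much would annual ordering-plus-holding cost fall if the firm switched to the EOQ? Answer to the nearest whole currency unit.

Extra cost ≈ $5,453 per year

Annual demand D = 96.4 × 250 = 24,100.
EOQ = √(2DS/H) = √(2 × 24,100 × 192 / 30.8) ≈ 548.15.
Cost at Q* = (D/Q*)S + (Q*/2)H = √(2DSH) ≈ $16,882.99.
Cost at Q = 1,200: (24,100/1,200)×192 + (1,200/2)×30.8 = $3,856.00 + $18,480.00 = $22,336.00.
Excess = $22,336.00 − $16,882.99 = $5,453.01.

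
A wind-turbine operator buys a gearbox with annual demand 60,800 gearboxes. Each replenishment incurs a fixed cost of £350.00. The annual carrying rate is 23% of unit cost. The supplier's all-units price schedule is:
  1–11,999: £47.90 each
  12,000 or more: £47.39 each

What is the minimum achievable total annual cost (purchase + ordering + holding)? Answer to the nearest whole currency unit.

TC* ≈ £2,933,974

Holding cost per unit per year at price C is H = 0.23·C.
Candidates are each tier's EOQ (if it falls in that tier) and each price-break quantity.
EOQ at £47.90 = 1965.5 (feasible in tier 1): TC = 60,800×£47.90 + (60,800/1965.5)×350 + (1965.5/2)×0.23×£47.90 = £2,933,973.72.
EOQ at £47.39 = 1976.0 < 12000, so use break Q=12000: TC = 60,800×£47.39 + (60,800/12000.0)×350 + (12000.0/2)×0.23×£47.39 = £2,948,483.53.
Lowest total cost among the candidates is at Q = 1965.5.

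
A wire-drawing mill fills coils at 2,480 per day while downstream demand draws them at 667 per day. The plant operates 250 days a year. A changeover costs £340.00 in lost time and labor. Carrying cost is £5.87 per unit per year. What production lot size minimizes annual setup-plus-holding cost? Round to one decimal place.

Q* ≈ 5,140.4 coils

Annual demand D = 667 × 250 = 166,750.
Production build-up factor (1 − d/p) = 1 − 667/2,480 = 0.7310.
Q* = √(2DS / (H(1 − d/p))) = √(2 × 166,750 × 340 / (5.87 × 0.7310)).
= √(113,390,000 / 4.2913) ≈ 5140.380.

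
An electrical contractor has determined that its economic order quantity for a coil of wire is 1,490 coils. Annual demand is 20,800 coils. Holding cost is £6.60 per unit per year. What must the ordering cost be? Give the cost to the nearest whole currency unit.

S ≈ £352

Squaring Q* = √(2DS/H) gives Q*² = 2DS/H.
From Q* = √(2DS/H): S = Q*²H / (2D) = 1,490² × 6.6 / (2 × 20,800) = 352.2274.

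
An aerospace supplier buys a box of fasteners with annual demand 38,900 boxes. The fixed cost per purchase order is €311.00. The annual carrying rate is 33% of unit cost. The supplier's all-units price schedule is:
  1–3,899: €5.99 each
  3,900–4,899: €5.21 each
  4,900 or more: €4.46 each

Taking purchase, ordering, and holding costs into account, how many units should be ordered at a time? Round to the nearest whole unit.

Holding cost per unit per year at price C is H = 0.33·C.
Candidates are each tier's EOQ (if it falls in that tier) and each price-break quantity.
EOQ at €5.99 = 3498.6 (feasible in tier 1): TC = 38,900×€5.99 + (38,900/3498.6)×311 + (3498.6/2)×0.33×€5.99 = €239,926.77.
EOQ at €5.21 = 3751.4 < 3900, so use break Q=3900: TC = 38,900×€5.21 + (38,900/3900.0)×311 + (3900.0/2)×0.33×€5.21 = €209,123.66.
EOQ at €4.46 = 4054.6 < 4900, so use break Q=4900: TC = 38,900×€4.46 + (38,900/4900.0)×311 + (4900.0/2)×0.33×€4.46 = €179,568.87.
Lowest total cost is €179,568.87 at Q = 4900.0.

Q* ≈ 4,900 boxes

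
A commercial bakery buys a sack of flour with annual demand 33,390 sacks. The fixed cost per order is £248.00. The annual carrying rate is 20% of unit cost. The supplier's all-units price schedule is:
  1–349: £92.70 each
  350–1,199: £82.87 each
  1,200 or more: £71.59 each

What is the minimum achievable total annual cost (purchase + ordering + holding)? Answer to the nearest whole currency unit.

Holding cost per unit per year at price C is H = 0.20·C.
Candidates are each tier's EOQ (if it falls in that tier) and each price-break quantity.
Tier 1 (£92.70): EOQ = 945.1 exceeds tier's upper bound 349, so this tier is dominated.
EOQ at £82.87 = 999.6 (feasible in tier 2): TC = 33,390×£82.87 + (33,390/999.6)×248 + (999.6/2)×0.20×£82.87 = £2,783,597.02.
EOQ at £71.59 = 1075.5 < 1200, so use break Q=1200: TC = 33,390×£71.59 + (33,390/1200.0)×248 + (1200.0/2)×0.20×£71.59 = £2,405,881.50.
Lowest total cost among the candidates is at Q = 1200.0.

TC* ≈ £2,405,882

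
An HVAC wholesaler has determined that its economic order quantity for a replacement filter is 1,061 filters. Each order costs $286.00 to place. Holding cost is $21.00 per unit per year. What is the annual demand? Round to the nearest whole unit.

D ≈ 41,329 filters per year

Squaring Q* = √(2DS/H) gives Q*² = 2DS/H.
From Q* = √(2DS/H): D = Q*²H / (2S) = 1,061² × 21 / (2 × 286) = 41328.918.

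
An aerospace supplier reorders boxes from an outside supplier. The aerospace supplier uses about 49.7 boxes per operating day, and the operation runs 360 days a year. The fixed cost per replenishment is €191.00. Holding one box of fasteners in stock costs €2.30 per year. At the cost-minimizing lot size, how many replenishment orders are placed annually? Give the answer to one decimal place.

Annual demand D = 49.7 × 360 = 17,892.
Q* = √(2DS/H) = √(2 × 17,892 × 191 / 2.3) ≈ 1723.84.
Orders per year = D / Q* = 17,892 / 1723.84 ≈ 10.379.

N ≈ 10.4 orders per year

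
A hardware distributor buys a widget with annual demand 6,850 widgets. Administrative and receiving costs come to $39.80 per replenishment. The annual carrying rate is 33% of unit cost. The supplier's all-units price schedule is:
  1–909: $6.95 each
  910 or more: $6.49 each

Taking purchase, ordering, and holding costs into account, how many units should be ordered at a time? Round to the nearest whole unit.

Holding cost per unit per year at price C is H = 0.33·C.
Evaluate total cost at each tier's feasible EOQ or, if the EOQ is below the tier, at the tier's minimum quantity.
EOQ at $6.95 = 487.6 (feasible in tier 1): TC = 6,850×$6.95 + (6,850/487.6)×39.8 + (487.6/2)×0.33×$6.95 = $48,725.78.
EOQ at $6.49 = 504.6 < 910, so use break Q=910: TC = 6,850×$6.49 + (6,850/910.0)×39.8 + (910.0/2)×0.33×$6.49 = $45,730.57.
Lowest total cost is $45,730.57 at Q = 910.0.

Q* ≈ 910 widgets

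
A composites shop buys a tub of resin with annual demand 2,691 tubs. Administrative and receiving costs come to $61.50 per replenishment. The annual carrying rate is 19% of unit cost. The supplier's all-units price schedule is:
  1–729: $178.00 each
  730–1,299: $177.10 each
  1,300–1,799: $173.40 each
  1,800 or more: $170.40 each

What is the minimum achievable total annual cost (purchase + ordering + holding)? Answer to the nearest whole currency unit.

TC* ≈ $482,344

Holding cost per unit per year at price C is H = 0.19·C.
For each price level, check whether its EOQ is feasible; otherwise the best quantity at that price is the breakpoint.
EOQ at $178.00 = 98.9 (feasible in tier 1): TC = 2,691×$178.00 + (2,691/98.9)×61.5 + (98.9/2)×0.19×$178.00 = $482,343.77.
EOQ at $177.10 = 99.2 < 730, so use break Q=730: TC = 2,691×$177.10 + (2,691/730.0)×61.5 + (730.0/2)×0.19×$177.10 = $489,084.69.
EOQ at $173.40 = 100.2 < 1300, so use break Q=1300: TC = 2,691×$173.40 + (2,691/1300.0)×61.5 + (1300.0/2)×0.19×$173.40 = $488,161.61.
EOQ at $170.40 = 101.1 < 1800, so use break Q=1800: TC = 2,691×$170.40 + (2,691/1800.0)×61.5 + (1800.0/2)×0.19×$170.40 = $487,776.74.
Lowest total cost among the candidates is at Q = 98.9.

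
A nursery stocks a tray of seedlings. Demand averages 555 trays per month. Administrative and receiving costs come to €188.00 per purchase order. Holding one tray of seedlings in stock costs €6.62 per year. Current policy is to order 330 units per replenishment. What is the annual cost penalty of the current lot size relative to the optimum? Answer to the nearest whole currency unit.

Extra cost ≈ €815 per year

Annual demand D = 555 × 12 = 6,660.
EOQ = √(2DS/H) = √(2 × 6,660 × 188 / 6.62) ≈ 615.04.
Cost at Q* = (D/Q*)S + (Q*/2)H = √(2DSH) ≈ €4,071.55.
Cost at Q = 330: (6,660/330)×188 + (330/2)×6.62 = €3,794.18 + €1,092.30 = €4,886.48.
Excess = €4,886.48 − €4,071.55 = €814.93.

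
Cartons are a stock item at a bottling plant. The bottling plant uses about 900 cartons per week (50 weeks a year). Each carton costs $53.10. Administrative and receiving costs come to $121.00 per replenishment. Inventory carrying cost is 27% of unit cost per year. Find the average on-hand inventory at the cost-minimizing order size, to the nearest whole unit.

Annual demand D = 900 × 50 = 45,000.
Holding cost H = 0.27 × $53.10 = $14.3370 per unit per year.
The optimal lot size = √(2DS/H) = √(2 × 45,000 × 121 / 14.337) ≈ 871.53.
Average inventory = Q*/2 ≈ 871.53 / 2 = 435.767.

Average inventory ≈ 436 cartons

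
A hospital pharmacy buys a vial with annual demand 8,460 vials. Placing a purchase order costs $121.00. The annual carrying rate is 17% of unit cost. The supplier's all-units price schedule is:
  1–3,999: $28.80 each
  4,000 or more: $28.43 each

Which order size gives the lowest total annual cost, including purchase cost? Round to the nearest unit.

Holding cost per unit per year at price C is H = 0.17·C.
For each price level, check whether its EOQ is feasible; otherwise the best quantity at that price is the breakpoint.
EOQ at $28.80 = 646.7 (feasible in tier 1): TC = 8,460×$28.80 + (8,460/646.7)×121 + (646.7/2)×0.17×$28.80 = $246,814.02.
EOQ at $28.43 = 650.8 < 4000, so use break Q=4000: TC = 8,460×$28.43 + (8,460/4000.0)×121 + (4000.0/2)×0.17×$28.43 = $250,439.92.
Lowest total cost is $246,814.02 at Q = 646.7.

Q* ≈ 647 vials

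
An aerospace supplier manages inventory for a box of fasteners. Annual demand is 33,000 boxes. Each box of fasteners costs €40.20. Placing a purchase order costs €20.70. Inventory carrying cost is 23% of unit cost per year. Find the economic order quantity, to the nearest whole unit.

Q* ≈ 384 boxes

Holding cost H = 0.23 × €40.20 = €9.2460 per unit per year.
EOQ = √(2DS / H) = √(2 × 33,000 × 20.7 / 9.246).
= √(1,366,200 / 9.246) = √147,761.194 ≈ 384.397.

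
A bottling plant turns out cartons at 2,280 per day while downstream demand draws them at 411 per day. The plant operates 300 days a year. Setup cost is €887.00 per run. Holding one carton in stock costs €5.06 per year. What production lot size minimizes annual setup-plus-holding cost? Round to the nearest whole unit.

Annual demand D = 411 × 300 = 123,300.
Production build-up factor (1 − d/p) = 1 − 411/2,280 = 0.8197.
Q* = √(2DS / (H(1 − d/p))) = √(2 × 123,300 × 887 / (5.06 × 0.8197)).
= √(218,734,200 / 4.1479) ≈ 7261.826.

Q* ≈ 7,262 cartons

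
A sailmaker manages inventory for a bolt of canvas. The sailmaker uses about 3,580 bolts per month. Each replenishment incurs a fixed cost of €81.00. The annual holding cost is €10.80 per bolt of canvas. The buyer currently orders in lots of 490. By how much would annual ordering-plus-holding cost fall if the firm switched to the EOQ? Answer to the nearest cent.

Annual demand D = 3,580 × 12 = 42,960.
EOQ = √(2DS/H) = √(2 × 42,960 × 81 / 10.8) ≈ 802.75.
Cost at Q* = (D/Q*)S + (Q*/2)H = √(2DSH) ≈ €8,669.65.
Cost at Q = 490: (42,960/490)×81 + (490/2)×10.8 = €7,101.55 + €2,646.00 = €9,747.55.
Excess = €9,747.55 − €8,669.65 = €1,077.90.

Extra cost ≈ €1,077.90 per year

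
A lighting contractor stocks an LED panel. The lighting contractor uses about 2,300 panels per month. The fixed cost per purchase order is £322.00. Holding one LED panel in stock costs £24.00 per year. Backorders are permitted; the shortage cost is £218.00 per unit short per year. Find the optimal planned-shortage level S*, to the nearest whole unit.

Annual demand D = 2,300 × 12 = 27,600.
With planned backorders, Q* = √(2DS/H) · √((H+B)/B).
√(2DS/H) = √(2 × 27,600 × 322 / 24) = 860.581.
√((H+B)/B) = √((24+218)/218) = 1.0536.
Q* ≈ 906.716.
S* = Q* · H/(H+B) = 906.716 × 24/242 ≈ 89.922.

S* ≈ 90 panels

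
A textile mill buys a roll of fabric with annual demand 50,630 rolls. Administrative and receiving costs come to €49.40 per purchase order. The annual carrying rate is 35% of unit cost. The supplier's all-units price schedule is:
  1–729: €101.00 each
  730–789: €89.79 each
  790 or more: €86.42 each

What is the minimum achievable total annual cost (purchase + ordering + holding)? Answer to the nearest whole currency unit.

TC* ≈ €4,390,558

Holding cost per unit per year at price C is H = 0.35·C.
Evaluate total cost at each tier's feasible EOQ or, if the EOQ is below the tier, at the tier's minimum quantity.
EOQ at €101.00 = 376.2 (feasible in tier 1): TC = 50,630×€101.00 + (50,630/376.2)×49.4 + (376.2/2)×0.35×€101.00 = €5,126,927.72.
EOQ at €89.79 = 399.0 < 730, so use break Q=730: TC = 50,630×€89.79 + (50,630/730.0)×49.4 + (730.0/2)×0.35×€89.79 = €4,560,964.57.
EOQ at €86.42 = 406.7 < 790, so use break Q=790: TC = 50,630×€86.42 + (50,630/790.0)×49.4 + (790.0/2)×0.35×€86.42 = €4,390,558.14.
Lowest total cost among the candidates is at Q = 790.0.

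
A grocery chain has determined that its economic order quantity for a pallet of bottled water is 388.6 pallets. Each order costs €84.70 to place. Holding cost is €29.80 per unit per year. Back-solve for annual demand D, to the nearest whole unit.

D ≈ 26,565 pallets per year

Squaring Q* = √(2DS/H) gives Q*² = 2DS/H.
From Q* = √(2DS/H): D = Q*²H / (2S) = 388.6² × 29.8 / (2 × 84.7) = 26564.916.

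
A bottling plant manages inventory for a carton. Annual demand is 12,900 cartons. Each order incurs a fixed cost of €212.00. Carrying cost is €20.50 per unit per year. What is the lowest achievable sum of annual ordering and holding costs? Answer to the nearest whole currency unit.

Q* = √(2DS/H) = √(2 × 12,900 × 212 / 20.5) ≈ 516.54.
At the optimum the two cost components are equal, so total cost = 2·(Q*/2)H = Q*·H.
Minimum total = √(2DSH) = √(2 × 12,900 × 212 × 20.5) ≈ 10588.994.

TC* ≈ €10,589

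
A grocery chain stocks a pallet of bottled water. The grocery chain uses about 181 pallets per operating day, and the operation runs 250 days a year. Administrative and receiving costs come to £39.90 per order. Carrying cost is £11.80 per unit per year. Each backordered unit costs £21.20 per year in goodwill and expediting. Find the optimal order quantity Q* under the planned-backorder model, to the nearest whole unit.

Q* ≈ 690 pallets

Annual demand D = 181 × 250 = 45,250.
With planned backorders, Q* = √(2DS/H) · √((H+B)/B).
√(2DS/H) = √(2 × 45,250 × 39.9 / 11.8) = 553.184.
√((H+B)/B) = √((11.8+21.2)/21.2) = 1.2476.
Q* ≈ 690.174.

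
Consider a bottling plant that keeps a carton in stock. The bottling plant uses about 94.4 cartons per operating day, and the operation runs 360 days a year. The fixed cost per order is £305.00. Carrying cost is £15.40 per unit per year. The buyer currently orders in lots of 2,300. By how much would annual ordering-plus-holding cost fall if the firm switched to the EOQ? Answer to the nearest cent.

Extra cost ≈ £4,349.13 per year

Annual demand D = 94.4 × 360 = 33,984.
EOQ = √(2DS/H) = √(2 × 33,984 × 305 / 15.4) ≈ 1160.22.
Cost at Q* = (D/Q*)S + (Q*/2)H = √(2DSH) ≈ £17,867.45.
Cost at Q = 2,300: (33,984/2,300)×305 + (2,300/2)×15.4 = £4,506.57 + £17,710.00 = £22,216.57.
Excess = £22,216.57 − £17,867.45 = £4,349.13.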